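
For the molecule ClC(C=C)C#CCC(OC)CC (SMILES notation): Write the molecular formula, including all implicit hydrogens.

C10H15ClO

Walk through each heavy atom and fill implicit hydrogens from standard valence (C 4, N 3, O 2, S 2, halogen 1):
  atom 1: Cl (halogen, monovalent) → 0 H
  atom 2: C, bond orders sum to 3 (valence 4) → 1 H
  atom 3: C, bond orders sum to 3 (valence 4) → 1 H
  atom 4: C, bond orders sum to 2 (valence 4) → 2 H
  atom 5: C, bond orders sum to 4 (valence 4) → 0 H
  atom 6: C, bond orders sum to 4 (valence 4) → 0 H
  atom 7: C, bond orders sum to 2 (valence 4) → 2 H
  atom 8: C, bond orders sum to 3 (valence 4) → 1 H
  atom 9: O, bond orders sum to 2 (valence 2) → 0 H
  atom 10: C, bond orders sum to 1 (valence 4) → 3 H
  atom 11: C, bond orders sum to 2 (valence 4) → 2 H
  atom 12: C, bond orders sum to 1 (valence 4) → 3 H
Totals → C:10, H:15, Cl:1, O:1.
In Hill order: C10H15ClO.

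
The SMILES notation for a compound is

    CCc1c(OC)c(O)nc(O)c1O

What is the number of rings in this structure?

1

In SMILES, each pair of matching ring-closure digits denotes one ring-closing bond; the number of such bonds equals the number of independent rings.
Ring-closure bonds here: 1.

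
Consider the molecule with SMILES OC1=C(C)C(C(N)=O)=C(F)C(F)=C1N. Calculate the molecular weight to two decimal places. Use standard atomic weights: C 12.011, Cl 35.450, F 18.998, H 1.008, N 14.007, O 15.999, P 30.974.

First, the molecular formula is C8H8F2N2O2 (counting implicit H from valence).
  C: 8 × 12.011 = 96.088
  F: 2 × 18.998 = 37.996
  H: 8 × 1.008 = 8.064
  N: 2 × 14.007 = 28.014
  O: 2 × 15.999 = 31.998
Sum: 8×12.011 + 2×18.998 + 8×1.008 + 2×14.007 + 2×15.999 = 202.160 → 202.16 g/mol.

202.16 g/mol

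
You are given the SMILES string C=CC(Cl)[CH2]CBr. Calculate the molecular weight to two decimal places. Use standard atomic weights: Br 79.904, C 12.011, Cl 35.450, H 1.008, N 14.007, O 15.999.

183.47 g/mol

First, the molecular formula is C5H8BrCl (counting implicit H from valence).
  Br: 1 × 79.904 = 79.904
  C: 5 × 12.011 = 60.055
  Cl: 1 × 35.450 = 35.450
  H: 8 × 1.008 = 8.064
Sum: 1×79.904 + 5×12.011 + 1×35.450 + 8×1.008 = 183.473 → 183.47 g/mol.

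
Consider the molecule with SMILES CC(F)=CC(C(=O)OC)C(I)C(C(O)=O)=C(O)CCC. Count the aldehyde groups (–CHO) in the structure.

Scan the SMILES for the aldehyde motif — none present.
Groups that are present: 2 alkene, 1 carboxylic acid, 1 ester, 1 hydroxyl.

0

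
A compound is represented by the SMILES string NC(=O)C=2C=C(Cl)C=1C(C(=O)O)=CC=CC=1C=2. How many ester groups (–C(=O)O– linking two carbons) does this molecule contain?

0

Scan the SMILES for the ester motif — none present.
Groups that are present: 1 amide, 1 carboxylic acid.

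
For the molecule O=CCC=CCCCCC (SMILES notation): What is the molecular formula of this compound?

Walk through each heavy atom and fill implicit hydrogens from standard valence (C 4, N 3, O 2, S 2, halogen 1):
  atom 1: O, bond orders sum to 2 (valence 2) → 0 H
  atom 2: C, bond orders sum to 3 (valence 4) → 1 H
  atom 3: C, bond orders sum to 2 (valence 4) → 2 H
  atom 4: C, bond orders sum to 3 (valence 4) → 1 H
  atom 5: C, bond orders sum to 3 (valence 4) → 1 H
  atom 6: C, bond orders sum to 2 (valence 4) → 2 H
  atom 7: C, bond orders sum to 2 (valence 4) → 2 H
  atom 8: C, bond orders sum to 2 (valence 4) → 2 H
  atom 9: C, bond orders sum to 2 (valence 4) → 2 H
  atom 10: C, bond orders sum to 1 (valence 4) → 3 H
Totals → C:9, H:16, O:1.
In Hill order: C9H16O.

C9H16O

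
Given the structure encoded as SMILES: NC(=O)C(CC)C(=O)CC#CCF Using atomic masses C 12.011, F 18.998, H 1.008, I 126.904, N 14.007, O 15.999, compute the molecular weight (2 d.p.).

First, the molecular formula is C9H12FNO2 (counting implicit H from valence).
  C: 9 × 12.011 = 108.099
  F: 1 × 18.998 = 18.998
  H: 12 × 1.008 = 12.096
  N: 1 × 14.007 = 14.007
  O: 2 × 15.999 = 31.998
Sum: 9×12.011 + 1×18.998 + 12×1.008 + 1×14.007 + 2×15.999 = 185.198 → 185.20 g/mol.

185.20 g/mol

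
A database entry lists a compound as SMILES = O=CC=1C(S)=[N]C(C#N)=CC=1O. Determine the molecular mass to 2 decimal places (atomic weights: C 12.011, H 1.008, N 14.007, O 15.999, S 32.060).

First, the molecular formula is C7H4N2O2S (counting implicit H from valence).
  C: 7 × 12.011 = 84.077
  H: 4 × 1.008 = 4.032
  N: 2 × 14.007 = 28.014
  O: 2 × 15.999 = 31.998
  S: 1 × 32.060 = 32.060
Sum: 7×12.011 + 4×1.008 + 2×14.007 + 2×15.999 + 1×32.060 = 180.181 → 180.18 g/mol.

180.18 g/mol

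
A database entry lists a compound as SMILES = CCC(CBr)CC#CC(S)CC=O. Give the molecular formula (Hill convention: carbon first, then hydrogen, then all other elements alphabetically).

Walk through each heavy atom and fill implicit hydrogens from standard valence (C 4, N 3, O 2, S 2, halogen 1):
  atom 1: C, bond orders sum to 1 (valence 4) → 3 H
  atom 2: C, bond orders sum to 2 (valence 4) → 2 H
  atom 3: C, bond orders sum to 3 (valence 4) → 1 H
  atom 4: C, bond orders sum to 2 (valence 4) → 2 H
  atom 5: Br (halogen, monovalent) → 0 H
  atom 6: C, bond orders sum to 2 (valence 4) → 2 H
  atom 7: C, bond orders sum to 4 (valence 4) → 0 H
  atom 8: C, bond orders sum to 4 (valence 4) → 0 H
  atom 9: C, bond orders sum to 3 (valence 4) → 1 H
  atom 10: S, bond orders sum to 1 (valence 2) → 1 H
  atom 11: C, bond orders sum to 2 (valence 4) → 2 H
  atom 12: C, bond orders sum to 3 (valence 4) → 1 H
  atom 13: O, bond orders sum to 2 (valence 2) → 0 H
Totals → C:10, H:15, Br:1, O:1, S:1.

C10H15BrOS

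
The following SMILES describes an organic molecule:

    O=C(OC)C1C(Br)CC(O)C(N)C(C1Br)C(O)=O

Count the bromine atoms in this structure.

Scan the SMILES for Br atoms (remember two-letter symbols like Cl and Br are single atoms).
Bromine count: 2.

2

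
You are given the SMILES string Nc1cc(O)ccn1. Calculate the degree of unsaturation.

4

Molecular formula: C5H6N2O.
DoU = (2C + 2 + N − H − X) / 2, where X is the halogen count and O/S are ignored.
    = (2·5 + 2 + 2 − 6 − 0) / 2 = 8 / 2 = 4.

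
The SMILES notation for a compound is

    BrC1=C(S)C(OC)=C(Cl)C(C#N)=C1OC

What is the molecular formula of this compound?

C9H7BrClNO2S

Walk through each heavy atom and fill implicit hydrogens from standard valence (C 4, N 3, O 2, S 2, halogen 1):
  atom 1: Br (halogen, monovalent) → 0 H
  atom 2: C, bond orders sum to 4 (valence 4) → 0 H
  atom 3: C, bond orders sum to 4 (valence 4) → 0 H
  atom 4: S, bond orders sum to 1 (valence 2) → 1 H
  atom 5: C, bond orders sum to 4 (valence 4) → 0 H
  atom 6: O, bond orders sum to 2 (valence 2) → 0 H
  atom 7: C, bond orders sum to 1 (valence 4) → 3 H
  atom 8: C, bond orders sum to 4 (valence 4) → 0 H
  atom 9: Cl (halogen, monovalent) → 0 H
  atom 10: C, bond orders sum to 4 (valence 4) → 0 H
  atom 11: C, bond orders sum to 4 (valence 4) → 0 H
  atom 12: N, bond orders sum to 3 (valence 3) → 0 H
  atom 13: C, bond orders sum to 4 (valence 4) → 0 H
  atom 14: O, bond orders sum to 2 (valence 2) → 0 H
  atom 15: C, bond orders sum to 1 (valence 4) → 3 H
Totals → C:9, H:7, Br:1, Cl:1, N:1, O:2, S:1.
In Hill order: C9H7BrClNO2S.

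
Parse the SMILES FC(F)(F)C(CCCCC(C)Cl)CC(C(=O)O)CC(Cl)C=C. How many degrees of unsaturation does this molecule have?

Degree of unsaturation = (number of rings) + (number of π bonds).
Ring closures in the SMILES: 0.
π bonds: 2 double bonds (each 1 DoU) → 2 DoU from unsaturation.
Total DoU = 0 + 2 = 2.

2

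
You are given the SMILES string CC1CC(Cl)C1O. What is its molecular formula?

C5H9ClO

Walk through each heavy atom and fill implicit hydrogens from standard valence (C 4, N 3, O 2, S 2, halogen 1):
  atom 1: C, bond orders sum to 1 (valence 4) → 3 H
  atom 2: C, bond orders sum to 3 (valence 4) → 1 H
  atom 3: C, bond orders sum to 2 (valence 4) → 2 H
  atom 4: C, bond orders sum to 3 (valence 4) → 1 H
  atom 5: Cl (halogen, monovalent) → 0 H
  atom 6: C, bond orders sum to 3 (valence 4) → 1 H
  atom 7: O, bond orders sum to 1 (valence 2) → 1 H
Totals → C:5, H:9, Cl:1, O:1.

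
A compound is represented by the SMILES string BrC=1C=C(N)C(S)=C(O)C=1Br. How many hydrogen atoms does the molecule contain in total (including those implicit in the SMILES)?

Walk through each heavy atom and fill implicit hydrogens from standard valence (C 4, N 3, O 2, S 2, halogen 1):
  atom 1: Br (halogen, monovalent) → 0 H
  atom 2: C, bond orders sum to 4 (valence 4) → 0 H
  atom 3: C, bond orders sum to 3 (valence 4) → 1 H
  atom 4: C, bond orders sum to 4 (valence 4) → 0 H
  atom 5: N, bond orders sum to 1 (valence 3) → 2 H
  atom 6: C, bond orders sum to 4 (valence 4) → 0 H
  atom 7: S, bond orders sum to 1 (valence 2) → 1 H
  atom 8: C, bond orders sum to 4 (valence 4) → 0 H
  atom 9: O, bond orders sum to 1 (valence 2) → 1 H
  atom 10: C, bond orders sum to 4 (valence 4) → 0 H
  atom 11: Br (halogen, monovalent) → 0 H
Total hydrogens: 5.

5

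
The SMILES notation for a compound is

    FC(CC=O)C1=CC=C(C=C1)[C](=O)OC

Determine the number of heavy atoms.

15

Every atom symbol written in the SMILES (organic subset) is one heavy atom; implicit H are not written.
Heavy atoms by element → C:11, F:1, O:3.
Total: 15.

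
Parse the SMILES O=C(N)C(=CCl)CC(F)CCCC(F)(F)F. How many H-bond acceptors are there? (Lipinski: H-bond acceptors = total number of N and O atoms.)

2

N atoms: 1; O atoms: 1.
Lipinski HBA = 1 + 1 = 2.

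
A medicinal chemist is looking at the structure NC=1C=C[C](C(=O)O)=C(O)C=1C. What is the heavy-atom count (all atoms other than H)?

Every atom symbol written in the SMILES (organic subset) is one heavy atom; implicit H are not written.
Heavy atoms by element → C:8, N:1, O:3.
Total: 12.

12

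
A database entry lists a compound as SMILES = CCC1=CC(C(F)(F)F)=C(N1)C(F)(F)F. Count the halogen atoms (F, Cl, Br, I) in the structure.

Halogen atoms appear at heavy-atom positions 7, 8, 9, 13, 14, 15 (6×F).
Halogen count: 6.

6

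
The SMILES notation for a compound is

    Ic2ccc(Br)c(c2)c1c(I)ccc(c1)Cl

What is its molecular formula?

Walk through each heavy atom and fill implicit hydrogens from standard valence (C 4, N 3, O 2, S 2, halogen 1); for lowercase aromatic atoms, an aromatic c carries 1 H when it has two neighbours and 0 H with three, and aromatic n carries 0 H:
  atom 1: I (halogen, monovalent) → 0 H
  atom 2: aromatic c, 3 neighbours → 0 H
  atom 3: aromatic c, 2 neighbours → 1 H
  atom 4: aromatic c, 2 neighbours → 1 H
  atom 5: aromatic c, 3 neighbours → 0 H
  atom 6: Br (halogen, monovalent) → 0 H
  atom 7: aromatic c, 3 neighbours → 0 H
  atom 8: aromatic c, 2 neighbours → 1 H
  atom 9: aromatic c, 3 neighbours → 0 H
  atom 10: aromatic c, 3 neighbours → 0 H
  atom 11: I (halogen, monovalent) → 0 H
  atom 12: aromatic c, 2 neighbours → 1 H
  atom 13: aromatic c, 2 neighbours → 1 H
  atom 14: aromatic c, 3 neighbours → 0 H
  atom 15: aromatic c, 2 neighbours → 1 H
  atom 16: Cl (halogen, monovalent) → 0 H
Totals → C:12, H:6, Br:1, Cl:1, I:2.

C12H6BrClI2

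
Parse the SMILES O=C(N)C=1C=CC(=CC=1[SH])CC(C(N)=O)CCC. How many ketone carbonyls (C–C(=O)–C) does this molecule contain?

0

Scan the SMILES for the ketone motif — none present.
Groups that are present: 2 amide, 1 thiol.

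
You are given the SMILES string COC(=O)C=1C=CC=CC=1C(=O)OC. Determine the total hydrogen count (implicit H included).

10

Walk through each heavy atom and fill implicit hydrogens from standard valence (C 4, N 3, O 2, S 2, halogen 1):
  atom 1: C, bond orders sum to 1 (valence 4) → 3 H
  atom 2: O, bond orders sum to 2 (valence 2) → 0 H
  atom 3: C, bond orders sum to 4 (valence 4) → 0 H
  atom 4: O, bond orders sum to 2 (valence 2) → 0 H
  atom 5: C, bond orders sum to 4 (valence 4) → 0 H
  atom 6: C, bond orders sum to 3 (valence 4) → 1 H
  atom 7: C, bond orders sum to 3 (valence 4) → 1 H
  atom 8: C, bond orders sum to 3 (valence 4) → 1 H
  atom 9: C, bond orders sum to 3 (valence 4) → 1 H
  atom 10: C, bond orders sum to 4 (valence 4) → 0 H
  atom 11: C, bond orders sum to 4 (valence 4) → 0 H
  atom 12: O, bond orders sum to 2 (valence 2) → 0 H
  atom 13: O, bond orders sum to 2 (valence 2) → 0 H
  atom 14: C, bond orders sum to 1 (valence 4) → 3 H
Total hydrogens: 10.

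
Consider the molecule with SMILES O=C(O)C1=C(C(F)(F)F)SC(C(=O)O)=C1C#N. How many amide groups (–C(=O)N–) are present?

0

Scan the SMILES for the amide motif — none present.
Groups that are present: 2 carboxylic acid, 1 nitrile.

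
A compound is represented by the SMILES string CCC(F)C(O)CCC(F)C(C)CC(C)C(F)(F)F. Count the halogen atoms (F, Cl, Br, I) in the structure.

5

Halogen atoms appear at heavy-atom positions 4, 10, 17, 18, 19 (5×F).
Other groups present: 1 hydroxyl.
Halogen count: 5.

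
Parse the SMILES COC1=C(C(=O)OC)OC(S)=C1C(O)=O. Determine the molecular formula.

C8H8O6S

Walk through each heavy atom and fill implicit hydrogens from standard valence (C 4, N 3, O 2, S 2, halogen 1):
  atom 1: C, bond orders sum to 1 (valence 4) → 3 H
  atom 2: O, bond orders sum to 2 (valence 2) → 0 H
  atom 3: C, bond orders sum to 4 (valence 4) → 0 H
  atom 4: C, bond orders sum to 4 (valence 4) → 0 H
  atom 5: C, bond orders sum to 4 (valence 4) → 0 H
  atom 6: O, bond orders sum to 2 (valence 2) → 0 H
  atom 7: O, bond orders sum to 2 (valence 2) → 0 H
  atom 8: C, bond orders sum to 1 (valence 4) → 3 H
  atom 9: O, bond orders sum to 2 (valence 2) → 0 H
  atom 10: C, bond orders sum to 4 (valence 4) → 0 H
  atom 11: S, bond orders sum to 1 (valence 2) → 1 H
  atom 12: C, bond orders sum to 4 (valence 4) → 0 H
  atom 13: C, bond orders sum to 4 (valence 4) → 0 H
  atom 14: O, bond orders sum to 1 (valence 2) → 1 H
  atom 15: O, bond orders sum to 2 (valence 2) → 0 H
Totals → C:8, H:8, O:6, S:1.
In Hill order: C8H8O6S.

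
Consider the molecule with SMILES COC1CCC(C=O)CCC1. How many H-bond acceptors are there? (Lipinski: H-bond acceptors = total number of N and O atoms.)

2

N atoms: 0; O atoms: 2.
Lipinski HBA = 0 + 2 = 2.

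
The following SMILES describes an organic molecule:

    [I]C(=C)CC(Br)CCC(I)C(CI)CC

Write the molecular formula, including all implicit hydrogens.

Walk through each heavy atom and fill implicit hydrogens from standard valence (C 4, N 3, O 2, S 2, halogen 1):
  atom 1: I with explicit H count 0
  atom 2: C, bond orders sum to 4 (valence 4) → 0 H
  atom 3: C, bond orders sum to 2 (valence 4) → 2 H
  atom 4: C, bond orders sum to 2 (valence 4) → 2 H
  atom 5: C, bond orders sum to 3 (valence 4) → 1 H
  atom 6: Br (halogen, monovalent) → 0 H
  atom 7: C, bond orders sum to 2 (valence 4) → 2 H
  atom 8: C, bond orders sum to 2 (valence 4) → 2 H
  atom 9: C, bond orders sum to 3 (valence 4) → 1 H
  atom 10: I (halogen, monovalent) → 0 H
  atom 11: C, bond orders sum to 3 (valence 4) → 1 H
  atom 12: C, bond orders sum to 2 (valence 4) → 2 H
  atom 13: I (halogen, monovalent) → 0 H
  atom 14: C, bond orders sum to 2 (valence 4) → 2 H
  atom 15: C, bond orders sum to 1 (valence 4) → 3 H
Totals → C:11, H:18, Br:1, I:3.

C11H18BrI3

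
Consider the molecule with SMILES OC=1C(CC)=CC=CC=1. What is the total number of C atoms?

8

Count every carbon token in the SMILES (each C, including those in ring-closure positions and inside branches).
Carbon count: 8.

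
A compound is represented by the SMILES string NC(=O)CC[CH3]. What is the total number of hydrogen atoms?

9

Walk through each heavy atom and fill implicit hydrogens from standard valence (C 4, N 3, O 2, S 2, halogen 1):
  atom 1: N, bond orders sum to 1 (valence 3) → 2 H
  atom 2: C, bond orders sum to 4 (valence 4) → 0 H
  atom 3: O, bond orders sum to 2 (valence 2) → 0 H
  atom 4: C, bond orders sum to 2 (valence 4) → 2 H
  atom 5: C, bond orders sum to 2 (valence 4) → 2 H
  atom 6: C with explicit H count 3
Total hydrogens: 9.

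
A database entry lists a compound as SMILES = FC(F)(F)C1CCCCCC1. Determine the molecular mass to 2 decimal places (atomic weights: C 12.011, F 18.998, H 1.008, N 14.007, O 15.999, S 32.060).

166.19 g/mol

First, the molecular formula is C8H13F3 (counting implicit H from valence).
  C: 8 × 12.011 = 96.088
  F: 3 × 18.998 = 56.994
  H: 13 × 1.008 = 13.104
Sum: 8×12.011 + 3×18.998 + 13×1.008 = 166.186 → 166.19 g/mol.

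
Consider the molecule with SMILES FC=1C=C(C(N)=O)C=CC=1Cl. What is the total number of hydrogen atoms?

Walk through each heavy atom and fill implicit hydrogens from standard valence (C 4, N 3, O 2, S 2, halogen 1):
  atom 1: F (halogen, monovalent) → 0 H
  atom 2: C, bond orders sum to 4 (valence 4) → 0 H
  atom 3: C, bond orders sum to 3 (valence 4) → 1 H
  atom 4: C, bond orders sum to 4 (valence 4) → 0 H
  atom 5: C, bond orders sum to 4 (valence 4) → 0 H
  atom 6: N, bond orders sum to 1 (valence 3) → 2 H
  atom 7: O, bond orders sum to 2 (valence 2) → 0 H
  atom 8: C, bond orders sum to 3 (valence 4) → 1 H
  atom 9: C, bond orders sum to 3 (valence 4) → 1 H
  atom 10: C, bond orders sum to 4 (valence 4) → 0 H
  atom 11: Cl (halogen, monovalent) → 0 H
Total hydrogens: 5.

5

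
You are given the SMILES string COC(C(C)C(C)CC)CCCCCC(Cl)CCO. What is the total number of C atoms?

16

Count every carbon token in the SMILES (each C, including those in ring-closure positions and inside branches).
Carbon count: 16.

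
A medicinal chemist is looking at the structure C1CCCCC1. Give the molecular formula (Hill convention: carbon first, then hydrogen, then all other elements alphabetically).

Walk through each heavy atom and fill implicit hydrogens from standard valence (C 4, N 3, O 2, S 2, halogen 1):
  atom 1: C, bond orders sum to 2 (valence 4) → 2 H
  atom 2: C, bond orders sum to 2 (valence 4) → 2 H
  atom 3: C, bond orders sum to 2 (valence 4) → 2 H
  atom 4: C, bond orders sum to 2 (valence 4) → 2 H
  atom 5: C, bond orders sum to 2 (valence 4) → 2 H
  atom 6: C, bond orders sum to 2 (valence 4) → 2 H
Totals → C:6, H:12.
In Hill order: C6H12.

C6H12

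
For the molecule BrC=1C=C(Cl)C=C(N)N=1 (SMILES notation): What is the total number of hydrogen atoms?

4

Walk through each heavy atom and fill implicit hydrogens from standard valence (C 4, N 3, O 2, S 2, halogen 1):
  atom 1: Br (halogen, monovalent) → 0 H
  atom 2: C, bond orders sum to 4 (valence 4) → 0 H
  atom 3: C, bond orders sum to 3 (valence 4) → 1 H
  atom 4: C, bond orders sum to 4 (valence 4) → 0 H
  atom 5: Cl (halogen, monovalent) → 0 H
  atom 6: C, bond orders sum to 3 (valence 4) → 1 H
  atom 7: C, bond orders sum to 4 (valence 4) → 0 H
  atom 8: N, bond orders sum to 1 (valence 3) → 2 H
  atom 9: N, bond orders sum to 3 (valence 3) → 0 H
Total hydrogens: 4.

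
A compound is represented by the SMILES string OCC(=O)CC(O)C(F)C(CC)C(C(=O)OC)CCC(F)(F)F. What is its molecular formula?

Walk through each heavy atom and fill implicit hydrogens from standard valence (C 4, N 3, O 2, S 2, halogen 1):
  atom 1: O, bond orders sum to 1 (valence 2) → 1 H
  atom 2: C, bond orders sum to 2 (valence 4) → 2 H
  atom 3: C, bond orders sum to 4 (valence 4) → 0 H
  atom 4: O, bond orders sum to 2 (valence 2) → 0 H
  atom 5: C, bond orders sum to 2 (valence 4) → 2 H
  atom 6: C, bond orders sum to 3 (valence 4) → 1 H
  atom 7: O, bond orders sum to 1 (valence 2) → 1 H
  atom 8: C, bond orders sum to 3 (valence 4) → 1 H
  atom 9: F (halogen, monovalent) → 0 H
  atom 10: C, bond orders sum to 3 (valence 4) → 1 H
  atom 11: C, bond orders sum to 2 (valence 4) → 2 H
  atom 12: C, bond orders sum to 1 (valence 4) → 3 H
  atom 13: C, bond orders sum to 3 (valence 4) → 1 H
  atom 14: C, bond orders sum to 4 (valence 4) → 0 H
  atom 15: O, bond orders sum to 2 (valence 2) → 0 H
  atom 16: O, bond orders sum to 2 (valence 2) → 0 H
  atom 17: C, bond orders sum to 1 (valence 4) → 3 H
  atom 18: C, bond orders sum to 2 (valence 4) → 2 H
  atom 19: C, bond orders sum to 2 (valence 4) → 2 H
  atom 20: C, bond orders sum to 4 (valence 4) → 0 H
  atom 21: F (halogen, monovalent) → 0 H
  atom 22: F (halogen, monovalent) → 0 H
  atom 23: F (halogen, monovalent) → 0 H
Totals → C:14, H:22, F:4, O:5.
In Hill order: C14H22F4O5.

C14H22F4O5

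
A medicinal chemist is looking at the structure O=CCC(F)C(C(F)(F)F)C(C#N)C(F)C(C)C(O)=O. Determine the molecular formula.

Walk through each heavy atom and fill implicit hydrogens from standard valence (C 4, N 3, O 2, S 2, halogen 1):
  atom 1: O, bond orders sum to 2 (valence 2) → 0 H
  atom 2: C, bond orders sum to 3 (valence 4) → 1 H
  atom 3: C, bond orders sum to 2 (valence 4) → 2 H
  atom 4: C, bond orders sum to 3 (valence 4) → 1 H
  atom 5: F (halogen, monovalent) → 0 H
  atom 6: C, bond orders sum to 3 (valence 4) → 1 H
  atom 7: C, bond orders sum to 4 (valence 4) → 0 H
  atom 8: F (halogen, monovalent) → 0 H
  atom 9: F (halogen, monovalent) → 0 H
  atom 10: F (halogen, monovalent) → 0 H
  atom 11: C, bond orders sum to 3 (valence 4) → 1 H
  atom 12: C, bond orders sum to 4 (valence 4) → 0 H
  atom 13: N, bond orders sum to 3 (valence 3) → 0 H
  atom 14: C, bond orders sum to 3 (valence 4) → 1 H
  atom 15: F (halogen, monovalent) → 0 H
  atom 16: C, bond orders sum to 3 (valence 4) → 1 H
  atom 17: C, bond orders sum to 1 (valence 4) → 3 H
  atom 18: C, bond orders sum to 4 (valence 4) → 0 H
  atom 19: O, bond orders sum to 1 (valence 2) → 1 H
  atom 20: O, bond orders sum to 2 (valence 2) → 0 H
Totals → C:11, H:12, F:5, N:1, O:3.
In Hill order: C11H12F5NO3.

C11H12F5NO3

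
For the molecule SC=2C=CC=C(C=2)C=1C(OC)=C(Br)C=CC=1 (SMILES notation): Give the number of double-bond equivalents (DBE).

8

Molecular formula: C13H11BrOS.
DoU = (2C + 2 + N − H − X) / 2, where X is the halogen count and O/S are ignored.
    = (2·13 + 2 + 0 − 11 − 1) / 2 = 16 / 2 = 8.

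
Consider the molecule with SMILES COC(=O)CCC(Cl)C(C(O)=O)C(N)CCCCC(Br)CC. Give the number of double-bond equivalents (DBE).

Molecular formula: C15H27BrClNO4.
DoU = (2C + 2 + N − H − X) / 2, where X is the halogen count and O/S are ignored.
    = (2·15 + 2 + 1 − 27 − 2) / 2 = 4 / 2 = 2.

2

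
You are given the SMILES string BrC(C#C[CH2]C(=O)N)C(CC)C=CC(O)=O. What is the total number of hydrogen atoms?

Walk through each heavy atom and fill implicit hydrogens from standard valence (C 4, N 3, O 2, S 2, halogen 1):
  atom 1: Br (halogen, monovalent) → 0 H
  atom 2: C, bond orders sum to 3 (valence 4) → 1 H
  atom 3: C, bond orders sum to 4 (valence 4) → 0 H
  atom 4: C, bond orders sum to 4 (valence 4) → 0 H
  atom 5: C with explicit H count 2
  atom 6: C, bond orders sum to 4 (valence 4) → 0 H
  atom 7: O, bond orders sum to 2 (valence 2) → 0 H
  atom 8: N, bond orders sum to 1 (valence 3) → 2 H
  atom 9: C, bond orders sum to 3 (valence 4) → 1 H
  atom 10: C, bond orders sum to 2 (valence 4) → 2 H
  atom 11: C, bond orders sum to 1 (valence 4) → 3 H
  atom 12: C, bond orders sum to 3 (valence 4) → 1 H
  atom 13: C, bond orders sum to 3 (valence 4) → 1 H
  atom 14: C, bond orders sum to 4 (valence 4) → 0 H
  atom 15: O, bond orders sum to 1 (valence 2) → 1 H
  atom 16: O, bond orders sum to 2 (valence 2) → 0 H
Total hydrogens: 14.

14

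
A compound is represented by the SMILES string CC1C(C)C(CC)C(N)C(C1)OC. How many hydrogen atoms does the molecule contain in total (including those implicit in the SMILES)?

23

Walk through each heavy atom and fill implicit hydrogens from standard valence (C 4, N 3, O 2, S 2, halogen 1):
  atom 1: C, bond orders sum to 1 (valence 4) → 3 H
  atom 2: C, bond orders sum to 3 (valence 4) → 1 H
  atom 3: C, bond orders sum to 3 (valence 4) → 1 H
  atom 4: C, bond orders sum to 1 (valence 4) → 3 H
  atom 5: C, bond orders sum to 3 (valence 4) → 1 H
  atom 6: C, bond orders sum to 2 (valence 4) → 2 H
  atom 7: C, bond orders sum to 1 (valence 4) → 3 H
  atom 8: C, bond orders sum to 3 (valence 4) → 1 H
  atom 9: N, bond orders sum to 1 (valence 3) → 2 H
  atom 10: C, bond orders sum to 3 (valence 4) → 1 H
  atom 11: C, bond orders sum to 2 (valence 4) → 2 H
  atom 12: O, bond orders sum to 2 (valence 2) → 0 H
  atom 13: C, bond orders sum to 1 (valence 4) → 3 H
Total hydrogens: 23.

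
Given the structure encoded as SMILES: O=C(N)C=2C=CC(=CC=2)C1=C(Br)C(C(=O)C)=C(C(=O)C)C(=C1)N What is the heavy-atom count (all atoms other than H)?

23

Every atom symbol written in the SMILES (organic subset) is one heavy atom; implicit H are not written.
Heavy atoms by element → Br:1, C:17, N:2, O:3.
Total: 23.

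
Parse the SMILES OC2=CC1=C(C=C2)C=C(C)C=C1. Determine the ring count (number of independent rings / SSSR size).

2

In SMILES, each pair of matching ring-closure digits denotes one ring-closing bond; the number of such bonds equals the number of independent rings.
Ring-closure bonds here: 2.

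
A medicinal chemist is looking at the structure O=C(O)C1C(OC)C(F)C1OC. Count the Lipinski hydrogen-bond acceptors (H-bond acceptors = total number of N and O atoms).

4

N atoms: 0; O atoms: 4.
Lipinski HBA = 0 + 4 = 4.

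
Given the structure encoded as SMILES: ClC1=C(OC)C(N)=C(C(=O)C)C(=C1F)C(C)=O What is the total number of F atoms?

1

Scan the SMILES for F atoms (remember two-letter symbols like Cl and Br are single atoms).
Fluorine count: 1.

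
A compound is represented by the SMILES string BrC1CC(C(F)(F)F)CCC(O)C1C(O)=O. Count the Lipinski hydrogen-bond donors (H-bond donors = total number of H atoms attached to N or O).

2

Donors: find every N or O and count the H atoms it carries.
  atom 12 (O): bond orders sum to 1 → 1 H
  atom 15 (O): bond orders sum to 1 → 1 H
  atom 16 (O): bond orders sum to 2 → 0 H
Lipinski HBD = 2.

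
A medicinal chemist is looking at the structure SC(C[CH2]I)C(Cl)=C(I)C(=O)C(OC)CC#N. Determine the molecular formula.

C10H12ClI2NO2S

Walk through each heavy atom and fill implicit hydrogens from standard valence (C 4, N 3, O 2, S 2, halogen 1):
  atom 1: S, bond orders sum to 1 (valence 2) → 1 H
  atom 2: C, bond orders sum to 3 (valence 4) → 1 H
  atom 3: C, bond orders sum to 2 (valence 4) → 2 H
  atom 4: C with explicit H count 2
  atom 5: I (halogen, monovalent) → 0 H
  atom 6: C, bond orders sum to 4 (valence 4) → 0 H
  atom 7: Cl (halogen, monovalent) → 0 H
  atom 8: C, bond orders sum to 4 (valence 4) → 0 H
  atom 9: I (halogen, monovalent) → 0 H
  atom 10: C, bond orders sum to 4 (valence 4) → 0 H
  atom 11: O, bond orders sum to 2 (valence 2) → 0 H
  atom 12: C, bond orders sum to 3 (valence 4) → 1 H
  atom 13: O, bond orders sum to 2 (valence 2) → 0 H
  atom 14: C, bond orders sum to 1 (valence 4) → 3 H
  atom 15: C, bond orders sum to 2 (valence 4) → 2 H
  atom 16: C, bond orders sum to 4 (valence 4) → 0 H
  atom 17: N, bond orders sum to 3 (valence 3) → 0 H
Totals → C:10, H:12, Cl:1, I:2, N:1, O:2, S:1.
In Hill order: C10H12ClI2NO2S.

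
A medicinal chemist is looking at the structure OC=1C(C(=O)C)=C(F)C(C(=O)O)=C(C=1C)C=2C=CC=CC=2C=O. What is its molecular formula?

Walk through each heavy atom and fill implicit hydrogens from standard valence (C 4, N 3, O 2, S 2, halogen 1):
  atom 1: O, bond orders sum to 1 (valence 2) → 1 H
  atom 2: C, bond orders sum to 4 (valence 4) → 0 H
  atom 3: C, bond orders sum to 4 (valence 4) → 0 H
  atom 4: C, bond orders sum to 4 (valence 4) → 0 H
  atom 5: O, bond orders sum to 2 (valence 2) → 0 H
  atom 6: C, bond orders sum to 1 (valence 4) → 3 H
  atom 7: C, bond orders sum to 4 (valence 4) → 0 H
  atom 8: F (halogen, monovalent) → 0 H
  atom 9: C, bond orders sum to 4 (valence 4) → 0 H
  atom 10: C, bond orders sum to 4 (valence 4) → 0 H
  atom 11: O, bond orders sum to 2 (valence 2) → 0 H
  atom 12: O, bond orders sum to 1 (valence 2) → 1 H
  atom 13: C, bond orders sum to 4 (valence 4) → 0 H
  atom 14: C, bond orders sum to 4 (valence 4) → 0 H
  atom 15: C, bond orders sum to 1 (valence 4) → 3 H
  atom 16: C, bond orders sum to 4 (valence 4) → 0 H
  atom 17: C, bond orders sum to 3 (valence 4) → 1 H
  atom 18: C, bond orders sum to 3 (valence 4) → 1 H
  atom 19: C, bond orders sum to 3 (valence 4) → 1 H
  atom 20: C, bond orders sum to 3 (valence 4) → 1 H
  atom 21: C, bond orders sum to 4 (valence 4) → 0 H
  atom 22: C, bond orders sum to 3 (valence 4) → 1 H
  atom 23: O, bond orders sum to 2 (valence 2) → 0 H
Totals → C:17, H:13, F:1, O:5.
In Hill order: C17H13FO5.

C17H13FO5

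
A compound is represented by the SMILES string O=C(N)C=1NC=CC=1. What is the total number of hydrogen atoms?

Walk through each heavy atom and fill implicit hydrogens from standard valence (C 4, N 3, O 2, S 2, halogen 1):
  atom 1: O, bond orders sum to 2 (valence 2) → 0 H
  atom 2: C, bond orders sum to 4 (valence 4) → 0 H
  atom 3: N, bond orders sum to 1 (valence 3) → 2 H
  atom 4: C, bond orders sum to 4 (valence 4) → 0 H
  atom 5: N, bond orders sum to 2 (valence 3) → 1 H
  atom 6: C, bond orders sum to 3 (valence 4) → 1 H
  atom 7: C, bond orders sum to 3 (valence 4) → 1 H
  atom 8: C, bond orders sum to 3 (valence 4) → 1 H
Total hydrogens: 6.

6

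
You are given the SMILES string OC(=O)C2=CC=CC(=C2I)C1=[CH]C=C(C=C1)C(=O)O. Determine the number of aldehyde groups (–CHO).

Scan the SMILES for the aldehyde motif — none present.
Groups that are present: 2 carboxylic acid.

0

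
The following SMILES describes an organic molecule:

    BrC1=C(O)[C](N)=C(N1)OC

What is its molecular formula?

Walk through each heavy atom and fill implicit hydrogens from standard valence (C 4, N 3, O 2, S 2, halogen 1):
  atom 1: Br (halogen, monovalent) → 0 H
  atom 2: C, bond orders sum to 4 (valence 4) → 0 H
  atom 3: C, bond orders sum to 4 (valence 4) → 0 H
  atom 4: O, bond orders sum to 1 (valence 2) → 1 H
  atom 5: C with explicit H count 0
  atom 6: N, bond orders sum to 1 (valence 3) → 2 H
  atom 7: C, bond orders sum to 4 (valence 4) → 0 H
  atom 8: N, bond orders sum to 2 (valence 3) → 1 H
  atom 9: O, bond orders sum to 2 (valence 2) → 0 H
  atom 10: C, bond orders sum to 1 (valence 4) → 3 H
Totals → C:5, H:7, Br:1, N:2, O:2.
In Hill order: C5H7BrN2O2.

C5H7BrN2O2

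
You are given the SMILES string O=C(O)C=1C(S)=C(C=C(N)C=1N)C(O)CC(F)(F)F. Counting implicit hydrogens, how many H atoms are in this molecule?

11

Walk through each heavy atom and fill implicit hydrogens from standard valence (C 4, N 3, O 2, S 2, halogen 1):
  atom 1: O, bond orders sum to 2 (valence 2) → 0 H
  atom 2: C, bond orders sum to 4 (valence 4) → 0 H
  atom 3: O, bond orders sum to 1 (valence 2) → 1 H
  atom 4: C, bond orders sum to 4 (valence 4) → 0 H
  atom 5: C, bond orders sum to 4 (valence 4) → 0 H
  atom 6: S, bond orders sum to 1 (valence 2) → 1 H
  atom 7: C, bond orders sum to 4 (valence 4) → 0 H
  atom 8: C, bond orders sum to 3 (valence 4) → 1 H
  atom 9: C, bond orders sum to 4 (valence 4) → 0 H
  atom 10: N, bond orders sum to 1 (valence 3) → 2 H
  atom 11: C, bond orders sum to 4 (valence 4) → 0 H
  atom 12: N, bond orders sum to 1 (valence 3) → 2 H
  atom 13: C, bond orders sum to 3 (valence 4) → 1 H
  atom 14: O, bond orders sum to 1 (valence 2) → 1 H
  atom 15: C, bond orders sum to 2 (valence 4) → 2 H
  atom 16: C, bond orders sum to 4 (valence 4) → 0 H
  atom 17: F (halogen, monovalent) → 0 H
  atom 18: F (halogen, monovalent) → 0 H
  atom 19: F (halogen, monovalent) → 0 H
Total hydrogens: 11.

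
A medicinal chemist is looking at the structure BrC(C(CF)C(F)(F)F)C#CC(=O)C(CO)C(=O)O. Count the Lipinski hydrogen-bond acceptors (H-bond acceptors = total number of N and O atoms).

N atoms: 0; O atoms: 4.
Lipinski HBA = 0 + 4 = 4.

4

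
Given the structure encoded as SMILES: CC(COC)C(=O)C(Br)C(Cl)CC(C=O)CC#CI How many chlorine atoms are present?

1

Scan the SMILES for Cl atoms (remember two-letter symbols like Cl and Br are single atoms).
Chlorine count: 1.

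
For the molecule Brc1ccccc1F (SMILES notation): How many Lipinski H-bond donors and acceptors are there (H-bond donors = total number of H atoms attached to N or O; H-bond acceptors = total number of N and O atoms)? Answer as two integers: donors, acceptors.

Donors: find every N or O and count the H atoms it carries.
  (no N or O atoms present)
Lipinski HBD = 0.
Acceptors: N atoms = 0, O atoms = 0 → HBA = 0.

0, 0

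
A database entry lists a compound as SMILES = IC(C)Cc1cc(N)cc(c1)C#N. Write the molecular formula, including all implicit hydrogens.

Walk through each heavy atom and fill implicit hydrogens from standard valence (C 4, N 3, O 2, S 2, halogen 1); for lowercase aromatic atoms, an aromatic c carries 1 H when it has two neighbours and 0 H with three, and aromatic n carries 0 H:
  atom 1: I (halogen, monovalent) → 0 H
  atom 2: C, bond orders sum to 3 (valence 4) → 1 H
  atom 3: C, bond orders sum to 1 (valence 4) → 3 H
  atom 4: C, bond orders sum to 2 (valence 4) → 2 H
  atom 5: aromatic c, 3 neighbours → 0 H
  atom 6: aromatic c, 2 neighbours → 1 H
  atom 7: aromatic c, 3 neighbours → 0 H
  atom 8: N, bond orders sum to 1 (valence 3) → 2 H
  atom 9: aromatic c, 2 neighbours → 1 H
  atom 10: aromatic c, 3 neighbours → 0 H
  atom 11: aromatic c, 2 neighbours → 1 H
  atom 12: C, bond orders sum to 4 (valence 4) → 0 H
  atom 13: N, bond orders sum to 3 (valence 3) → 0 H
Totals → C:10, H:11, I:1, N:2.
In Hill order: C10H11IN2.

C10H11IN2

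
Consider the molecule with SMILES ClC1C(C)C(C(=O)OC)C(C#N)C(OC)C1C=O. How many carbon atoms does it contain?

12

Count every carbon token in the SMILES (each C, including those in ring-closure positions and inside branches).
Carbon count: 12.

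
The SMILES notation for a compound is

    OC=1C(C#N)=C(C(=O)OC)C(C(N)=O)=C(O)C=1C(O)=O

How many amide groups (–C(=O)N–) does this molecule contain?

1

The amide motif appears at heavy-atom position 12 in the SMILES.
Other groups present: 1 carboxylic acid, 1 ester, 2 hydroxyl, 1 nitrile.
Amide count: 1.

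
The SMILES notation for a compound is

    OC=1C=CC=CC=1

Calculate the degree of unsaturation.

Degree of unsaturation = (number of rings) + (number of π bonds).
Ring closures in the SMILES: 1.
π bonds: 3 double bonds (each 1 DoU) → 3 DoU from unsaturation.
Total DoU = 1 + 3 = 4.

4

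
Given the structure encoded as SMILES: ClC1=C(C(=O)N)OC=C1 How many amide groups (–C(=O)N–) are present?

1

The amide motif appears at heavy-atom position 4 in the SMILES.
Amide count: 1.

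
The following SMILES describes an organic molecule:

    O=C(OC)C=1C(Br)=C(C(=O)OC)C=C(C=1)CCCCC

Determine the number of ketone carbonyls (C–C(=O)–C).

Scan the SMILES for the ketone motif — none present.
Groups that are present: 2 ester.

0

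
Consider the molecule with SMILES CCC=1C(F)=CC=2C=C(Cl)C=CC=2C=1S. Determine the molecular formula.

Walk through each heavy atom and fill implicit hydrogens from standard valence (C 4, N 3, O 2, S 2, halogen 1):
  atom 1: C, bond orders sum to 1 (valence 4) → 3 H
  atom 2: C, bond orders sum to 2 (valence 4) → 2 H
  atom 3: C, bond orders sum to 4 (valence 4) → 0 H
  atom 4: C, bond orders sum to 4 (valence 4) → 0 H
  atom 5: F (halogen, monovalent) → 0 H
  atom 6: C, bond orders sum to 3 (valence 4) → 1 H
  atom 7: C, bond orders sum to 4 (valence 4) → 0 H
  atom 8: C, bond orders sum to 3 (valence 4) → 1 H
  atom 9: C, bond orders sum to 4 (valence 4) → 0 H
  atom 10: Cl (halogen, monovalent) → 0 H
  atom 11: C, bond orders sum to 3 (valence 4) → 1 H
  atom 12: C, bond orders sum to 3 (valence 4) → 1 H
  atom 13: C, bond orders sum to 4 (valence 4) → 0 H
  atom 14: C, bond orders sum to 4 (valence 4) → 0 H
  atom 15: S, bond orders sum to 1 (valence 2) → 1 H
Totals → C:12, H:10, Cl:1, F:1, S:1.

C12H10ClFS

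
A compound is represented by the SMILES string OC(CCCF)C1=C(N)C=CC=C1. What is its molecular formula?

C10H14FNO

Walk through each heavy atom and fill implicit hydrogens from standard valence (C 4, N 3, O 2, S 2, halogen 1):
  atom 1: O, bond orders sum to 1 (valence 2) → 1 H
  atom 2: C, bond orders sum to 3 (valence 4) → 1 H
  atom 3: C, bond orders sum to 2 (valence 4) → 2 H
  atom 4: C, bond orders sum to 2 (valence 4) → 2 H
  atom 5: C, bond orders sum to 2 (valence 4) → 2 H
  atom 6: F (halogen, monovalent) → 0 H
  atom 7: C, bond orders sum to 4 (valence 4) → 0 H
  atom 8: C, bond orders sum to 4 (valence 4) → 0 H
  atom 9: N, bond orders sum to 1 (valence 3) → 2 H
  atom 10: C, bond orders sum to 3 (valence 4) → 1 H
  atom 11: C, bond orders sum to 3 (valence 4) → 1 H
  atom 12: C, bond orders sum to 3 (valence 4) → 1 H
  atom 13: C, bond orders sum to 3 (valence 4) → 1 H
Totals → C:10, H:14, F:1, N:1, O:1.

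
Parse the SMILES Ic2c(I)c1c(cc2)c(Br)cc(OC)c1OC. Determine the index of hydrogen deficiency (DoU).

7

Molecular formula: C12H9BrI2O2.
DoU = (2C + 2 + N − H − X) / 2, where X is the halogen count and O/S are ignored.
    = (2·12 + 2 + 0 − 9 − 3) / 2 = 14 / 2 = 7.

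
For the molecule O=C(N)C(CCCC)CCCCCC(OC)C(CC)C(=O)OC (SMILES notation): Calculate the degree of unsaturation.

Degree of unsaturation = (number of rings) + (number of π bonds).
Ring closures in the SMILES: 0.
π bonds: 2 double bonds (each 1 DoU) → 2 DoU from unsaturation.
Total DoU = 0 + 2 = 2.

2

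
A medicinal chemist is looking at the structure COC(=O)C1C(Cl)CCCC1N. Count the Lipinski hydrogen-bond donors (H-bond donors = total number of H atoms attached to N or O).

2

Donors: find every N or O and count the H atoms it carries.
  atom 2 (O): bond orders sum to 2 → 0 H
  atom 4 (O): bond orders sum to 2 → 0 H
  atom 12 (N): bond orders sum to 1 → 2 H
Lipinski HBD = 2.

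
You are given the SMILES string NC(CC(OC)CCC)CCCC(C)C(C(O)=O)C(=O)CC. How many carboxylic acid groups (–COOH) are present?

1

The carboxylic acid motif appears at heavy-atom position 16 in the SMILES.
Other groups present: 1 ether, 1 ketone, 1 primary amine.
Carboxylic acid count: 1.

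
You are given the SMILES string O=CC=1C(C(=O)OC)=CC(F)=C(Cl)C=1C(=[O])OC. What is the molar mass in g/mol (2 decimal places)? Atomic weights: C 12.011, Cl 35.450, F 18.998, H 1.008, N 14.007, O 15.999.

274.63 g/mol

First, the molecular formula is C11H8ClFO5 (counting implicit H from valence).
  C: 11 × 12.011 = 132.121
  Cl: 1 × 35.450 = 35.450
  F: 1 × 18.998 = 18.998
  H: 8 × 1.008 = 8.064
  O: 5 × 15.999 = 79.995
Sum: 11×12.011 + 1×35.450 + 1×18.998 + 8×1.008 + 5×15.999 = 274.628 → 274.63 g/mol.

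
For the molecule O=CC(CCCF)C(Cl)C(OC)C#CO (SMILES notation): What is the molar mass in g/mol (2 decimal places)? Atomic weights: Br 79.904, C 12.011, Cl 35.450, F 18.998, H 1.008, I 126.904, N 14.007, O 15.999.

236.67 g/mol

First, the molecular formula is C10H14ClFO3 (counting implicit H from valence).
  C: 10 × 12.011 = 120.110
  Cl: 1 × 35.450 = 35.450
  F: 1 × 18.998 = 18.998
  H: 14 × 1.008 = 14.112
  O: 3 × 15.999 = 47.997
Sum: 10×12.011 + 1×35.450 + 1×18.998 + 14×1.008 + 3×15.999 = 236.667 → 236.67 g/mol.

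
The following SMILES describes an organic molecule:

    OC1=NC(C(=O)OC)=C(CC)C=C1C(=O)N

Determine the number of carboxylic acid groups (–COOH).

0

Scan the SMILES for the carboxylic acid motif — none present.
Groups that are present: 1 amide, 1 ester, 1 hydroxyl.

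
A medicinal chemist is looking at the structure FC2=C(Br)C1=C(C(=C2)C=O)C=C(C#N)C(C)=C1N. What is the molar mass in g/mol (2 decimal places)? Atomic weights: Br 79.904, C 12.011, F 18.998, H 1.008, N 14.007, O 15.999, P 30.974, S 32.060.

307.12 g/mol

First, the molecular formula is C13H8BrFN2O (counting implicit H from valence).
  Br: 1 × 79.904 = 79.904
  C: 13 × 12.011 = 156.143
  F: 1 × 18.998 = 18.998
  H: 8 × 1.008 = 8.064
  N: 2 × 14.007 = 28.014
  O: 1 × 15.999 = 15.999
Sum: 1×79.904 + 13×12.011 + 1×18.998 + 8×1.008 + 2×14.007 + 1×15.999 = 307.122 → 307.12 g/mol.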